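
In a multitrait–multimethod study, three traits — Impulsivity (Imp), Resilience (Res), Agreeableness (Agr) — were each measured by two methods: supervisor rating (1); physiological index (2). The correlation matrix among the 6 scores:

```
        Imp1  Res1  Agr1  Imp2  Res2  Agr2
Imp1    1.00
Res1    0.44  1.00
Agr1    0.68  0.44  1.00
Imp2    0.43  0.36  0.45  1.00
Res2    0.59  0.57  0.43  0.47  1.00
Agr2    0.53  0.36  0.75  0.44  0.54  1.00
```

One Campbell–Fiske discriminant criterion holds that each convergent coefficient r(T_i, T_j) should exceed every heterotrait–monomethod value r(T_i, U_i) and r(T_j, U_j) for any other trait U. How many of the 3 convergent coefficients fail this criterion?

Convergent coefficients and their comparison sets:
Imp (methods 1·2): 0.43 vs {0.44, 0.47, 0.68, 0.44} → fail.
Res (methods 1·2): 0.57 vs {0.44, 0.47, 0.44, 0.54} → pass.
Agr (methods 1·2): 0.75 vs {0.68, 0.44, 0.44, 0.54} → pass.
1 of 3 fail.

1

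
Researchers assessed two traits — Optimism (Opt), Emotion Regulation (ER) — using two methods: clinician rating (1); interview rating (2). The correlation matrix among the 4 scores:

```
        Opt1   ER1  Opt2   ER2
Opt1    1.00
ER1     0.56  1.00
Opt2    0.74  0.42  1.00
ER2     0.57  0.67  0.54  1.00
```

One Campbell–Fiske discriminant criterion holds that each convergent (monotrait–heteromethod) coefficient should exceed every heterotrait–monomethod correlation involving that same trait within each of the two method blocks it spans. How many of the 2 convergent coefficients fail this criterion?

0

Convergent coefficients and their comparison sets:
Opt (methods 1·2): 0.74 vs {0.56, 0.54} → pass.
ER (methods 1·2): 0.67 vs {0.56, 0.54} → pass.
0 of 2 fail.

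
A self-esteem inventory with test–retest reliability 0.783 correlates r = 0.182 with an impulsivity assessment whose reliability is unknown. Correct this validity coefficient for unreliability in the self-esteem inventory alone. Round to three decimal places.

0.206

Single correction: r_c = r_obs / √r_xx = 0.182 / √0.783 = 0.182 / 0.8849 ≈ 0.206.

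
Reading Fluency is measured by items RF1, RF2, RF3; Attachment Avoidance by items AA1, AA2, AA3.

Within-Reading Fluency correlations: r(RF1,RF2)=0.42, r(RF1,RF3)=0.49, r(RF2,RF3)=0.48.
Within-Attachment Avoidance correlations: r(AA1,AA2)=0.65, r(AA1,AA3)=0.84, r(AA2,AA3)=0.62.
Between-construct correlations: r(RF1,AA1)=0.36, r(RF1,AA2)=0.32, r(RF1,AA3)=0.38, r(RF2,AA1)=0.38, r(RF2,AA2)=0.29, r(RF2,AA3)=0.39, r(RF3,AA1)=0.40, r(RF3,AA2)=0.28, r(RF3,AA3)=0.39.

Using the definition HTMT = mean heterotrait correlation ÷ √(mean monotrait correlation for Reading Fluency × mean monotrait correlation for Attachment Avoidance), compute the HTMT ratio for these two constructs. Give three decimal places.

0.621

Between-construct mean = 3.19/9 = 0.3544.
Mean within-RF = 1.39/3 = 0.4633; mean within-AA = 2.11/3 = 0.7033.
Geometric mean = √(0.4633 × 0.7033) = 0.5708.
HTMT = 0.3544 / 0.5708 = 0.621.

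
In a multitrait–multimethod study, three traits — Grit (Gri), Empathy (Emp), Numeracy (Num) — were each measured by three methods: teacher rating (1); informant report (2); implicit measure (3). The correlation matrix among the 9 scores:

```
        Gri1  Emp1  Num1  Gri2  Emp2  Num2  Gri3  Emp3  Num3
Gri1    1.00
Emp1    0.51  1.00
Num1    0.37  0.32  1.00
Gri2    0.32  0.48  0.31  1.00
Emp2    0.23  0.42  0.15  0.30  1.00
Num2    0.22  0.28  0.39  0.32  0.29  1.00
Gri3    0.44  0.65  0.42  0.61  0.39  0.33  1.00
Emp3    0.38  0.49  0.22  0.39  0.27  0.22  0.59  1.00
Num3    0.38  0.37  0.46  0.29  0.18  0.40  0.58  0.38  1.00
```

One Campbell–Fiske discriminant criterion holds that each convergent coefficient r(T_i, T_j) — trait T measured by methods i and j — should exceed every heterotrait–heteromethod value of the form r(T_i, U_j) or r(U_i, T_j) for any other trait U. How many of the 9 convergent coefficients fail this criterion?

Convergent coefficients and their comparison sets:
Gri (methods 1·2): 0.32 vs {0.23, 0.48, 0.22, 0.31} → fail.
Gri (methods 1·3): 0.44 vs {0.38, 0.65, 0.38, 0.42} → fail.
Gri (methods 2·3): 0.61 vs {0.39, 0.39, 0.29, 0.33} → pass.
Emp (methods 1·2): 0.42 vs {0.48, 0.23, 0.28, 0.15} → fail.
Emp (methods 1·3): 0.49 vs {0.65, 0.38, 0.37, 0.22} → fail.
Emp (methods 2·3): 0.27 vs {0.39, 0.39, 0.18, 0.22} → fail.
Num (methods 1·2): 0.39 vs {0.31, 0.22, 0.15, 0.28} → pass.
Num (methods 1·3): 0.46 vs {0.42, 0.38, 0.22, 0.37} → pass.
Num (methods 2·3): 0.40 vs {0.33, 0.29, 0.22, 0.18} → pass.
5 of 9 fail.

5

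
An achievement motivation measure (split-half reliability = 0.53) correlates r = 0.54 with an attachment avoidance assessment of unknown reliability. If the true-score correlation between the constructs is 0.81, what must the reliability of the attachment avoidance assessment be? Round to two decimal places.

0.84

r_true = r_obs / √(r_xx · r_yy) ⇒ 0.81 = 0.54 / √(0.53 · r_yy).
√(0.53 · r_yy) = 0.54 / 0.81 = 0.6667; 0.53 · r_yy = 0.4445; r_yy = 0.4445 / 0.53 ≈ 0.84.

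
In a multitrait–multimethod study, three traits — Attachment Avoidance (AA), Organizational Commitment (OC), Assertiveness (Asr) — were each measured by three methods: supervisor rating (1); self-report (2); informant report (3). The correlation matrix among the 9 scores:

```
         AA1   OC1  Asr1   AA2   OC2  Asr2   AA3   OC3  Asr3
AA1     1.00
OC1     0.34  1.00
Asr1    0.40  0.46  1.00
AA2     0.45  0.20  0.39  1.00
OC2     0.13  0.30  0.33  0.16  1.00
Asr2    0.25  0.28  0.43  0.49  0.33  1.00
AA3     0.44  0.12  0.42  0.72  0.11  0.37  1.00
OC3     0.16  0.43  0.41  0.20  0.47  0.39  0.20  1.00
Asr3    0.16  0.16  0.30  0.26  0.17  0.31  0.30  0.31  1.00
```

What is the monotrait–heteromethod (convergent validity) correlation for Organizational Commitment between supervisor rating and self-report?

Same trait (OC), different methods: r(OC1, OC2) = 0.30.

0.30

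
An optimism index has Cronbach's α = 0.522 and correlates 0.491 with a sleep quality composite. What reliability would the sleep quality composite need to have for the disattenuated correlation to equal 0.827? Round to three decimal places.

r_true = r_obs / √(r_xx · r_yy) ⇒ 0.827 = 0.491 / √(0.522 · r_yy).
√(0.522 · r_yy) = 0.491 / 0.827 = 0.5937; 0.522 · r_yy = 0.3525; r_yy = 0.3525 / 0.522 ≈ 0.675.

0.675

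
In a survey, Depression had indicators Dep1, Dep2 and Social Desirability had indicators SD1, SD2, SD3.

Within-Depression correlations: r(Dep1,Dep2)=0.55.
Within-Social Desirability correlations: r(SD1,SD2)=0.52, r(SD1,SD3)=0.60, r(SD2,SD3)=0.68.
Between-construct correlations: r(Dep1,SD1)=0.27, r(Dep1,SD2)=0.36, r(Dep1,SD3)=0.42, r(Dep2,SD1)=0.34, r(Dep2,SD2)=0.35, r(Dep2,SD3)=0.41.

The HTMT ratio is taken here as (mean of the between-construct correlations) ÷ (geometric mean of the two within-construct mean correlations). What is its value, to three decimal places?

0.624

Between-construct mean = 2.15/6 = 0.3583.
Mean within-Dep = 0.55/1 = 0.5500; mean within-SD = 1.80/3 = 0.6000.
Geometric mean = √(0.5500 × 0.6000) = 0.5745.
HTMT = 0.3583 / 0.5745 = 0.624.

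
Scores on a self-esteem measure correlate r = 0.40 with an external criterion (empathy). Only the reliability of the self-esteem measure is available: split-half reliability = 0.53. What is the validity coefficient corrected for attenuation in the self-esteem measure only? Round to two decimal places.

Single correction: r_c = r_obs / √r_xx = 0.40 / √0.53 = 0.40 / 0.7280 ≈ 0.55.

0.55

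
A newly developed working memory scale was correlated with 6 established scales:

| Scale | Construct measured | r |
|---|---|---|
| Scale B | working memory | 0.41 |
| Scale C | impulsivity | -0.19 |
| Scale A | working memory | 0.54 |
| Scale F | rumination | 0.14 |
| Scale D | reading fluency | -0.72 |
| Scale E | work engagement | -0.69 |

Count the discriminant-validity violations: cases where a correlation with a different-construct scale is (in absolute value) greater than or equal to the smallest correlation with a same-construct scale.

Convergent (same construct = working memory): Scale B, Scale A.
Smallest convergent = 0.41. Discriminant |r|: 0.19, 0.14, 0.72, 0.69; count ≥ 0.41 → 2.

2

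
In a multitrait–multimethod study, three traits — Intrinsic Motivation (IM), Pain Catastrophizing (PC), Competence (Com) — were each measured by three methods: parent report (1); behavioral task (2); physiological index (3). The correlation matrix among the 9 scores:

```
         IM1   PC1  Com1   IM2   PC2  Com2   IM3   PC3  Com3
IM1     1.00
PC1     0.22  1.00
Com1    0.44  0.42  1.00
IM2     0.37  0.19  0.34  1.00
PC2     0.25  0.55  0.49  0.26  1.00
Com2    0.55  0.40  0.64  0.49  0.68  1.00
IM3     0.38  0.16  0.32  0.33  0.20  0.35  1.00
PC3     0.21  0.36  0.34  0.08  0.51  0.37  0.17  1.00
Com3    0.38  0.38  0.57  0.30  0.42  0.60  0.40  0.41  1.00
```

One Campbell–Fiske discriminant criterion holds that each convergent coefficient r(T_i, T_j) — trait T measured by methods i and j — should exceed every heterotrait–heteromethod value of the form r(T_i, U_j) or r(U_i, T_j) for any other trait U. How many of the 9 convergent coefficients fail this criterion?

4

Each convergent coefficient versus the relevant comparison correlations:
IM (methods 1·2): 0.37 vs {0.25, 0.19, 0.55, 0.34} → fail.
IM (methods 1·3): 0.38 vs {0.21, 0.16, 0.38, 0.32} → fail.
IM (methods 2·3): 0.33 vs {0.08, 0.20, 0.30, 0.35} → fail.
PC (methods 1·2): 0.55 vs {0.19, 0.25, 0.40, 0.49} → pass.
PC (methods 1·3): 0.36 vs {0.16, 0.21, 0.38, 0.34} → fail.
PC (methods 2·3): 0.51 vs {0.20, 0.08, 0.42, 0.37} → pass.
Com (methods 1·2): 0.64 vs {0.34, 0.55, 0.49, 0.40} → pass.
Com (methods 1·3): 0.57 vs {0.32, 0.38, 0.34, 0.38} → pass.
Com (methods 2·3): 0.60 vs {0.35, 0.30, 0.37, 0.42} → pass.
4 of 9 fail.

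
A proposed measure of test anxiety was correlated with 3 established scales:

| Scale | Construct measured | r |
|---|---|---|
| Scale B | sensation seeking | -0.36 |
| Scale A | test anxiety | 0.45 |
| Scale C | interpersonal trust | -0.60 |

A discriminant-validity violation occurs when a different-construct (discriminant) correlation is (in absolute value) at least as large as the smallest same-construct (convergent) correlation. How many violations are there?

Convergent (same construct = test anxiety): Scale A.
Smallest convergent = 0.45. Discriminant |r|: 0.36, 0.60; count ≥ 0.45 → 1.

1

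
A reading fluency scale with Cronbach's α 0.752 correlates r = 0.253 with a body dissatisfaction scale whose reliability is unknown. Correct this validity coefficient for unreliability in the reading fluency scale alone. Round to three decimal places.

0.292

Single correction: r_c = r_obs / √r_xx = 0.253 / √0.752 = 0.253 / 0.8672 ≈ 0.292.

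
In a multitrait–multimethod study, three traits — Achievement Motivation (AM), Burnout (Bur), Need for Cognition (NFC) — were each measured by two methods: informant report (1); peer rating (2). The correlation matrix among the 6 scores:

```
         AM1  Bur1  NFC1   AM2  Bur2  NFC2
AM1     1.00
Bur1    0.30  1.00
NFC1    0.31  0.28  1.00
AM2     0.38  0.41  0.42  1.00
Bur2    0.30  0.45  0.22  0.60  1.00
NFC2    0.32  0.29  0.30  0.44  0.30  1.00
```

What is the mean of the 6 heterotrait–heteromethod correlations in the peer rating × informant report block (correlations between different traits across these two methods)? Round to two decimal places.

0.33

HTHM values (method 2 × method 1): 0.41, 0.42, 0.30, 0.22, 0.32, 0.29; mean = 1.96/6 = 0.33.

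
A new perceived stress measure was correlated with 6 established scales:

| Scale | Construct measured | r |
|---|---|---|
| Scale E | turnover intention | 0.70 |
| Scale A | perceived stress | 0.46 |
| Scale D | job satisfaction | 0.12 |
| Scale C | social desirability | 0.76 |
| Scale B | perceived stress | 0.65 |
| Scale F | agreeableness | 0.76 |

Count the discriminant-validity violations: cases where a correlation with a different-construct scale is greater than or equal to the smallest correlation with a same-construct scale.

Convergent (same construct = perceived stress): Scale A, Scale B.
Smallest convergent = 0.46. Discriminant values: 0.70, 0.12, 0.76, 0.76; count ≥ 0.46 → 3.

3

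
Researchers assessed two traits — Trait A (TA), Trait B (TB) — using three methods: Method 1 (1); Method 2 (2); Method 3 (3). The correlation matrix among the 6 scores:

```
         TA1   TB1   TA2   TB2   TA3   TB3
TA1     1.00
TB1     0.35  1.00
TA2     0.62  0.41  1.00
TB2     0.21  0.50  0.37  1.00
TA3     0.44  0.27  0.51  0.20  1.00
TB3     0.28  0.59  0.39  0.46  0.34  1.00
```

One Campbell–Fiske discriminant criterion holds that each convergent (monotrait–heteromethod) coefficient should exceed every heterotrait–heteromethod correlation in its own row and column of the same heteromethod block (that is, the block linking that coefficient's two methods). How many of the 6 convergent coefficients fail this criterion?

0

Each convergent coefficient versus the relevant comparison correlations:
TA (methods 1·2): 0.62 vs {0.21, 0.41} → pass.
TA (methods 1·3): 0.44 vs {0.28, 0.27} → pass.
TA (methods 2·3): 0.51 vs {0.39, 0.20} → pass.
TB (methods 1·2): 0.50 vs {0.41, 0.21} → pass.
TB (methods 1·3): 0.59 vs {0.27, 0.28} → pass.
TB (methods 2·3): 0.46 vs {0.20, 0.39} → pass.
0 of 6 fail.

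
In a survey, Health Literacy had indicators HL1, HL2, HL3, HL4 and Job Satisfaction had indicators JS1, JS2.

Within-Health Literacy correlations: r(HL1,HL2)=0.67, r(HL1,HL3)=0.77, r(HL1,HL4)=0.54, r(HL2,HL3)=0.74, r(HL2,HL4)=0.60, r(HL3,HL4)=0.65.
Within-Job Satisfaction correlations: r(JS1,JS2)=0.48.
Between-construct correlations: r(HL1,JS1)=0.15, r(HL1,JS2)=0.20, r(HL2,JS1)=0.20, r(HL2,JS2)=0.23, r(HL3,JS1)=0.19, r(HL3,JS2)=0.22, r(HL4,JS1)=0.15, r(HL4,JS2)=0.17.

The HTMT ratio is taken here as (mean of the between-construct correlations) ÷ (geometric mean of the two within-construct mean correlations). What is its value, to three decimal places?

Mean heterotrait r = 1.51/8 = 0.1888.
Mean within-HL = 3.97/6 = 0.6617; mean within-JS = 0.48/1 = 0.4800.
Geometric mean = √(0.6617 × 0.4800) = 0.5636.
HTMT = 0.1888 / 0.5636 = 0.335.

0.335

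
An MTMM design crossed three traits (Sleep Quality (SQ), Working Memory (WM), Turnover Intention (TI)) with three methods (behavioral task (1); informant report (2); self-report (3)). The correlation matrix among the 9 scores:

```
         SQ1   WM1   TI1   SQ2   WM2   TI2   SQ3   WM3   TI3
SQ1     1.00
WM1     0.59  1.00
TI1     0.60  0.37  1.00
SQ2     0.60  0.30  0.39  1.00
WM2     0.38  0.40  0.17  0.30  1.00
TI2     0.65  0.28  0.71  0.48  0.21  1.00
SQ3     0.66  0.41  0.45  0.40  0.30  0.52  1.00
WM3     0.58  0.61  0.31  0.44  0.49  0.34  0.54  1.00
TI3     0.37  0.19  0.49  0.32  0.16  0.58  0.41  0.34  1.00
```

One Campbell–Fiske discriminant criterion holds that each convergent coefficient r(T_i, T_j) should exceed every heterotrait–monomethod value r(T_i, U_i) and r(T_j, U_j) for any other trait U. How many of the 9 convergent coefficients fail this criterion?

Convergent coefficients and their comparison sets:
SQ (methods 1·2): 0.60 vs {0.59, 0.30, 0.60, 0.48} → fail.
SQ (methods 1·3): 0.66 vs {0.59, 0.54, 0.60, 0.41} → pass.
SQ (methods 2·3): 0.40 vs {0.30, 0.54, 0.48, 0.41} → fail.
WM (methods 1·2): 0.40 vs {0.59, 0.30, 0.37, 0.21} → fail.
WM (methods 1·3): 0.61 vs {0.59, 0.54, 0.37, 0.34} → pass.
WM (methods 2·3): 0.49 vs {0.30, 0.54, 0.21, 0.34} → fail.
TI (methods 1·2): 0.71 vs {0.60, 0.48, 0.37, 0.21} → pass.
TI (methods 1·3): 0.49 vs {0.60, 0.41, 0.37, 0.34} → fail.
TI (methods 2·3): 0.58 vs {0.48, 0.41, 0.21, 0.34} → pass.
5 of 9 fail.

5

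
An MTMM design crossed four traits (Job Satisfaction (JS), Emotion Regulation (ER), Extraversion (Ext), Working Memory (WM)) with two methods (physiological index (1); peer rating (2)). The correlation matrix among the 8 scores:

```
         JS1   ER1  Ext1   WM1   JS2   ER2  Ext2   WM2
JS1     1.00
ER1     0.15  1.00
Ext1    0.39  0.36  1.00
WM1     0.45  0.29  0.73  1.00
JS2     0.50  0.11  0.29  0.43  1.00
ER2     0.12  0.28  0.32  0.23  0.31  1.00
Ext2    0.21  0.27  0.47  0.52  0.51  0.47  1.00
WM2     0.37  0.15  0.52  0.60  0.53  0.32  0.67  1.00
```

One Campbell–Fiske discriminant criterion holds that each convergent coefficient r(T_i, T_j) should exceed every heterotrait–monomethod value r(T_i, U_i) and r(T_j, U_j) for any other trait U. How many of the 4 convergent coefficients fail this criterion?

4

Each convergent coefficient versus the relevant comparison correlations:
JS (methods 1·2): 0.50 vs {0.15, 0.31, 0.39, 0.51, 0.45, 0.53} → fail.
ER (methods 1·2): 0.28 vs {0.15, 0.31, 0.36, 0.47, 0.29, 0.32} → fail.
Ext (methods 1·2): 0.47 vs {0.39, 0.51, 0.36, 0.47, 0.73, 0.67} → fail.
WM (methods 1·2): 0.60 vs {0.45, 0.53, 0.29, 0.32, 0.73, 0.67} → fail.
4 of 4 fail.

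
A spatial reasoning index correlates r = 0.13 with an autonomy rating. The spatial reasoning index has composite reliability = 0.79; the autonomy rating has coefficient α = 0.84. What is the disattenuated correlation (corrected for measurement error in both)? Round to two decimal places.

r_true = r_obs / √(r_xx · r_yy) = 0.13 / √(0.79 × 0.84) = 0.13 / √0.6636 = 0.13 / 0.8146 ≈ 0.16.

0.16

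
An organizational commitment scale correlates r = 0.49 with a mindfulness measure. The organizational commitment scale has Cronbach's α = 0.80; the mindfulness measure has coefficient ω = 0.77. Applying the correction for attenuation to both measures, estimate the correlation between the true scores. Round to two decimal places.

0.62

r_true = r_obs / √(r_xx · r_yy) = 0.49 / √(0.80 × 0.77) = 0.49 / √0.6160 = 0.49 / 0.7849 ≈ 0.62.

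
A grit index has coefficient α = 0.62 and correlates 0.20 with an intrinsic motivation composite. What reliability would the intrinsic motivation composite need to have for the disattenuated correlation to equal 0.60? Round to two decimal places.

r_true = r_obs / √(r_xx · r_yy) ⇒ 0.60 = 0.20 / √(0.62 · r_yy).
√(0.62 · r_yy) = 0.20 / 0.60 = 0.3333; 0.62 · r_yy = 0.1111; r_yy = 0.1111 / 0.62 ≈ 0.18.

0.18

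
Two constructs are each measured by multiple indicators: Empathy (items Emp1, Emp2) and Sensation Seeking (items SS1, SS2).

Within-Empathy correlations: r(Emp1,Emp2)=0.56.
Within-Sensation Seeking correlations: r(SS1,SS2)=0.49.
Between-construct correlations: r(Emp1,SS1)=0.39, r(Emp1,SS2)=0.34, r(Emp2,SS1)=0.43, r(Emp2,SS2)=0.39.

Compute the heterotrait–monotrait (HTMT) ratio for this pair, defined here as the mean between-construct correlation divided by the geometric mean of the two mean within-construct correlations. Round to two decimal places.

Between-construct mean = 1.55/4 = 0.3875.
Mean within-Emp = 0.56/1 = 0.5600; mean within-SS = 0.49/1 = 0.4900.
Geometric mean = √(0.5600 × 0.4900) = 0.5238.
HTMT = 0.3875 / 0.5238 = 0.74.

0.74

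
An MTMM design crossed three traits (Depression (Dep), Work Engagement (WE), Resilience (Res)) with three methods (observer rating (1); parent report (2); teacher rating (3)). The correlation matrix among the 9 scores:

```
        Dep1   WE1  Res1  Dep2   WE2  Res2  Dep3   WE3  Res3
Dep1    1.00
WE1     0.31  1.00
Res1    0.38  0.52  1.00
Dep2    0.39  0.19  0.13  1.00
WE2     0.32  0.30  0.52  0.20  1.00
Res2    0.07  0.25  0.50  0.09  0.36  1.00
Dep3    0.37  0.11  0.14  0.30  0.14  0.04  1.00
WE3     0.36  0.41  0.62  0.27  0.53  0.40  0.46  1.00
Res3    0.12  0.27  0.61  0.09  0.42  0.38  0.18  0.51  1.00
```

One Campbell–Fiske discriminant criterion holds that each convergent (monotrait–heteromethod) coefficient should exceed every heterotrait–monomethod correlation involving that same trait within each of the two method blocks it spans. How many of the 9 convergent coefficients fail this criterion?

Checking each validity diagonal entry against its comparison values:
Dep (methods 1·2): 0.39 vs {0.31, 0.20, 0.38, 0.09} → pass.
Dep (methods 1·3): 0.37 vs {0.31, 0.46, 0.38, 0.18} → fail.
Dep (methods 2·3): 0.30 vs {0.20, 0.46, 0.09, 0.18} → fail.
WE (methods 1·2): 0.30 vs {0.31, 0.20, 0.52, 0.36} → fail.
WE (methods 1·3): 0.41 vs {0.31, 0.46, 0.52, 0.51} → fail.
WE (methods 2·3): 0.53 vs {0.20, 0.46, 0.36, 0.51} → pass.
Res (methods 1·2): 0.50 vs {0.38, 0.09, 0.52, 0.36} → fail.
Res (methods 1·3): 0.61 vs {0.38, 0.18, 0.52, 0.51} → pass.
Res (methods 2·3): 0.38 vs {0.09, 0.18, 0.36, 0.51} → fail.
6 of 9 fail.

6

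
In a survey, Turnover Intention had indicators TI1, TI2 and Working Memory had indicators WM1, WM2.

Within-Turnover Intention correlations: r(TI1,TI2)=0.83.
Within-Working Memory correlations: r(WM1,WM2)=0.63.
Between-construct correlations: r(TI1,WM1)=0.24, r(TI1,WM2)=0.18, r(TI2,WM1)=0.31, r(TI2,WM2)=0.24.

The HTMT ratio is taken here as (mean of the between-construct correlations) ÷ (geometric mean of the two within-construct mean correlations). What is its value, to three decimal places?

0.335

Between-construct mean = 0.97/4 = 0.2425.
Mean within-TI = 0.83/1 = 0.8300; mean within-WM = 0.63/1 = 0.6300.
Geometric mean = √(0.8300 × 0.6300) = 0.7231.
HTMT = 0.2425 / 0.7231 = 0.335.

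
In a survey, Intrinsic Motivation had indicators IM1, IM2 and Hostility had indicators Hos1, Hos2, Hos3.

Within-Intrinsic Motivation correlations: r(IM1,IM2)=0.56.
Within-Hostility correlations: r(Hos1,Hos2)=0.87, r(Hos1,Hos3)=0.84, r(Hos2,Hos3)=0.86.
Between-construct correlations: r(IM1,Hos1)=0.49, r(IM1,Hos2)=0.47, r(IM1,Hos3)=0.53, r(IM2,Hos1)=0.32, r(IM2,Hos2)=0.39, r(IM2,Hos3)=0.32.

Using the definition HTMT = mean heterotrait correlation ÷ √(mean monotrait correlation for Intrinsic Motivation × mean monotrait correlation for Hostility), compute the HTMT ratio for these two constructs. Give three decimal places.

0.606

Mean between = 2.52/6 = 0.4200.
Mean within-IM = 0.56/1 = 0.5600; mean within-Hos = 2.57/3 = 0.8567.
Geometric mean = √(0.5600 × 0.8567) = 0.6926.
HTMT = 0.4200 / 0.6926 = 0.606.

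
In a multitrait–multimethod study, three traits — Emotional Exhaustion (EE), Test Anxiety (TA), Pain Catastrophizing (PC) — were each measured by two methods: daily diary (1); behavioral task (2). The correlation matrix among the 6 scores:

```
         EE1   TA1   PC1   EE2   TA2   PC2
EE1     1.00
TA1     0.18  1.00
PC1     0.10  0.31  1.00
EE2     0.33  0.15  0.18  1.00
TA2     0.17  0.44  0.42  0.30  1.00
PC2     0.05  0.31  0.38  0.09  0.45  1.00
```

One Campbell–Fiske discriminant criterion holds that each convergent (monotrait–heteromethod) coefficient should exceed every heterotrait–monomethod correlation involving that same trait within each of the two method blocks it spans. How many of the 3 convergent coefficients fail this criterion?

Each convergent coefficient versus the relevant comparison correlations:
EE (methods 1·2): 0.33 vs {0.18, 0.30, 0.10, 0.09} → pass.
TA (methods 1·2): 0.44 vs {0.18, 0.30, 0.31, 0.45} → fail.
PC (methods 1·2): 0.38 vs {0.10, 0.09, 0.31, 0.45} → fail.
2 of 3 fail.

2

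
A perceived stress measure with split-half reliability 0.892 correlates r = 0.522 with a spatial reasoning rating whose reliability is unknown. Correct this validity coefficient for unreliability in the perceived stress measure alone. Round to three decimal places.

Single correction: r_c = r_obs / √r_xx = 0.522 / √0.892 = 0.522 / 0.9445 ≈ 0.553.

0.553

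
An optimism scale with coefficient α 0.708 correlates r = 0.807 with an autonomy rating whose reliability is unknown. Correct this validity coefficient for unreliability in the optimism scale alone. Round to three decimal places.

Single correction: r_c = r_obs / √r_xx = 0.807 / √0.708 = 0.807 / 0.8414 ≈ 0.959.

0.959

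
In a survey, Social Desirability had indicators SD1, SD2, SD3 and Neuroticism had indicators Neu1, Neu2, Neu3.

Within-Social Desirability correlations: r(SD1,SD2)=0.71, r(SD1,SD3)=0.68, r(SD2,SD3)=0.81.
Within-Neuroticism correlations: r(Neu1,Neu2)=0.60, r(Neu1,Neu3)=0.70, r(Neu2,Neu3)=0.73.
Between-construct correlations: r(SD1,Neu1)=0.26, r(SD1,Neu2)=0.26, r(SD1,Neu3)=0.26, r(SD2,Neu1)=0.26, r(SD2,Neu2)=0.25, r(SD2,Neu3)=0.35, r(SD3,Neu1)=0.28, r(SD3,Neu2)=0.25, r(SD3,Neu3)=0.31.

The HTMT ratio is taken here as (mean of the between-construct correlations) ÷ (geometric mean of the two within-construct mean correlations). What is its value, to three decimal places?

0.391

Mean heterotrait r = 2.48/9 = 0.2756.
Mean within-SD = 2.20/3 = 0.7333; mean within-Neu = 2.03/3 = 0.6767.
Geometric mean = √(0.7333 × 0.6767) = 0.7044.
HTMT = 0.2756 / 0.7044 = 0.391.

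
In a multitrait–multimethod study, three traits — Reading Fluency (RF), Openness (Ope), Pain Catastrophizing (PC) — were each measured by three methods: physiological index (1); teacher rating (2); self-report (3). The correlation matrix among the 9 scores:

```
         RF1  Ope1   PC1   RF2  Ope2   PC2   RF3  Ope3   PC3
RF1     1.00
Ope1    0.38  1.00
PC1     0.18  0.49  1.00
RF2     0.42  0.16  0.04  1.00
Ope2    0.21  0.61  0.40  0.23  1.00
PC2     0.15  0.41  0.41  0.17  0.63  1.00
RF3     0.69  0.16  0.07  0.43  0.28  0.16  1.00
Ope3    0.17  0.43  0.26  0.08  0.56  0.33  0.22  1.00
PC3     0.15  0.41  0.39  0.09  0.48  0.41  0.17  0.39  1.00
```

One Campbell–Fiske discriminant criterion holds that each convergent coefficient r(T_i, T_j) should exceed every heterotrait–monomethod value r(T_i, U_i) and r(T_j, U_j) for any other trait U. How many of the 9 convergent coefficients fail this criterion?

Each convergent coefficient versus the relevant comparison correlations:
RF (methods 1·2): 0.42 vs {0.38, 0.23, 0.18, 0.17} → pass.
RF (methods 1·3): 0.69 vs {0.38, 0.22, 0.18, 0.17} → pass.
RF (methods 2·3): 0.43 vs {0.23, 0.22, 0.17, 0.17} → pass.
Ope (methods 1·2): 0.61 vs {0.38, 0.23, 0.49, 0.63} → fail.
Ope (methods 1·3): 0.43 vs {0.38, 0.22, 0.49, 0.39} → fail.
Ope (methods 2·3): 0.56 vs {0.23, 0.22, 0.63, 0.39} → fail.
PC (methods 1·2): 0.41 vs {0.18, 0.17, 0.49, 0.63} → fail.
PC (methods 1·3): 0.39 vs {0.18, 0.17, 0.49, 0.39} → fail.
PC (methods 2·3): 0.41 vs {0.17, 0.17, 0.63, 0.39} → fail.
6 of 9 fail.

6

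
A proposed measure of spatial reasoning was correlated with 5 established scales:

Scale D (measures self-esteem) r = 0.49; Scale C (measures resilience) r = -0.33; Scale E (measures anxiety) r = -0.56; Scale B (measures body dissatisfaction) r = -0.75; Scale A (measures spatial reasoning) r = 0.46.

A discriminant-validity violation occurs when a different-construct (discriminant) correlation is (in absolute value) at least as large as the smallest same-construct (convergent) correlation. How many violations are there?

3

Convergent (same construct = spatial reasoning): Scale A.
Smallest convergent = 0.46. Discriminant |r|: 0.49, 0.33, 0.56, 0.75; count ≥ 0.46 → 3.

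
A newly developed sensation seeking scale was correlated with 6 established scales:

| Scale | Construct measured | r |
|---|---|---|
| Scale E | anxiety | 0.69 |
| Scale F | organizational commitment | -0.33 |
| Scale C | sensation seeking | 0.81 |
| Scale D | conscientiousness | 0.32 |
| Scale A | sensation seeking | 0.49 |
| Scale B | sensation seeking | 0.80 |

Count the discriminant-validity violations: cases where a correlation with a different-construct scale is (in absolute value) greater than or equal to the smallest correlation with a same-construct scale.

1

Convergent (same construct = sensation seeking): Scale C, Scale A, Scale B.
Smallest convergent = 0.49. Discriminant |r|: 0.69, 0.33, 0.32; count ≥ 0.49 → 1.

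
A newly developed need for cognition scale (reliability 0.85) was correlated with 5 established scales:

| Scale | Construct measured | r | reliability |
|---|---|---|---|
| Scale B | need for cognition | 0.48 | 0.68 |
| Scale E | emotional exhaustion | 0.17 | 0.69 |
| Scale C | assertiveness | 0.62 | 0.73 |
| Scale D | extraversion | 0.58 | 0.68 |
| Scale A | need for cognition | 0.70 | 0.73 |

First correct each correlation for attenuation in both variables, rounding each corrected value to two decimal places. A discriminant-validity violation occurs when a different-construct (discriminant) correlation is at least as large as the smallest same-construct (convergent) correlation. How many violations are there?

2

Disattenuated r (r / √(r_scale · r_new)):
  Scale B (conv): 0.48 / √(0.68·0.85) = 0.63
  Scale E (disc): 0.17 / √(0.69·0.85) = 0.22
  Scale C (disc): 0.62 / √(0.73·0.85) = 0.79
  Scale D (disc): 0.58 / √(0.68·0.85) = 0.76
  Scale A (conv): 0.70 / √(0.73·0.85) = 0.89
Smallest convergent = 0.63. Discriminant values: 0.22, 0.79, 0.76; count ≥ 0.63 → 2.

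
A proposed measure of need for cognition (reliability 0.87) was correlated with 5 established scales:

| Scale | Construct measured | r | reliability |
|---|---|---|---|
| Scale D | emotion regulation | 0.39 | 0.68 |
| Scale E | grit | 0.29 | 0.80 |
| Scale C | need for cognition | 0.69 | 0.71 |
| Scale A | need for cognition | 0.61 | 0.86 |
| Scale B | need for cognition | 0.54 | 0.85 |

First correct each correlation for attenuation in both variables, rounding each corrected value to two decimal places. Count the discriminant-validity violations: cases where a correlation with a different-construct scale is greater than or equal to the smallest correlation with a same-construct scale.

Disattenuated r (r / √(r_scale · r_new)):
  Scale D (disc): 0.39 / √(0.68·0.87) = 0.51
  Scale E (disc): 0.29 / √(0.80·0.87) = 0.35
  Scale C (conv): 0.69 / √(0.71·0.87) = 0.88
  Scale A (conv): 0.61 / √(0.86·0.87) = 0.71
  Scale B (conv): 0.54 / √(0.85·0.87) = 0.63
Smallest convergent = 0.63. Discriminant values: 0.51, 0.35; count ≥ 0.63 → 0.

0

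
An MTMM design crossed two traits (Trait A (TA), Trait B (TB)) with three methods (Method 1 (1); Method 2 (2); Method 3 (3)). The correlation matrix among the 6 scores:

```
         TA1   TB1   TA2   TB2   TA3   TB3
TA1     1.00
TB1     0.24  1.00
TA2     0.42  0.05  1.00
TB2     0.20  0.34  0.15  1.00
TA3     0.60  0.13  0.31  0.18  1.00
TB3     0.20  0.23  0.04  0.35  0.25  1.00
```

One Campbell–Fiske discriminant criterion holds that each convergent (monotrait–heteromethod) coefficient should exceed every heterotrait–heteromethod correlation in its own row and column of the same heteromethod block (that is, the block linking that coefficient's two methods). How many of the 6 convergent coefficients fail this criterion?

0

Convergent coefficients and their comparison sets:
TA (methods 1·2): 0.42 vs {0.20, 0.05} → pass.
TA (methods 1·3): 0.60 vs {0.20, 0.13} → pass.
TA (methods 2·3): 0.31 vs {0.04, 0.18} → pass.
TB (methods 1·2): 0.34 vs {0.05, 0.20} → pass.
TB (methods 1·3): 0.23 vs {0.13, 0.20} → pass.
TB (methods 2·3): 0.35 vs {0.18, 0.04} → pass.
0 of 6 fail.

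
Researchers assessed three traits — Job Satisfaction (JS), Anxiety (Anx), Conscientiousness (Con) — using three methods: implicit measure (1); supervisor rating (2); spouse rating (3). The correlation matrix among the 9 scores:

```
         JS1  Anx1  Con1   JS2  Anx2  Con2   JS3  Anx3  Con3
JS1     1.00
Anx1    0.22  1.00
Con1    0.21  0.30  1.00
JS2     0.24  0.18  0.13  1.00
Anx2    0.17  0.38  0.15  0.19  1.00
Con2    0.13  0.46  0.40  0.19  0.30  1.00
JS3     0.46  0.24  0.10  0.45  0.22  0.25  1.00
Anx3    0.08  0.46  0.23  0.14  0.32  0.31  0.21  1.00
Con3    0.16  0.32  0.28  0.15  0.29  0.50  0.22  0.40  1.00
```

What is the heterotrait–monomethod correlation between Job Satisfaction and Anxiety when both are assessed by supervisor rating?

Different traits, same method: r(JS2, Anx2) = 0.19.

0.19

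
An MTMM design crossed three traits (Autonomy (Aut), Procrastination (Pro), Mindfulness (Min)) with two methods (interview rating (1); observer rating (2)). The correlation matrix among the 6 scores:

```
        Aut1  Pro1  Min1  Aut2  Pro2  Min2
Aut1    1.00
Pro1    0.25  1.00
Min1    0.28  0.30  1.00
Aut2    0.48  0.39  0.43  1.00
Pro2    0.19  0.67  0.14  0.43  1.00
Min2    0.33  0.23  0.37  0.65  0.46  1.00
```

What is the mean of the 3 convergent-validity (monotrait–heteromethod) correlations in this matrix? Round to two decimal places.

0.51

Convergent values: 0.48, 0.67, 0.37; mean = 1.52/3 = 0.51.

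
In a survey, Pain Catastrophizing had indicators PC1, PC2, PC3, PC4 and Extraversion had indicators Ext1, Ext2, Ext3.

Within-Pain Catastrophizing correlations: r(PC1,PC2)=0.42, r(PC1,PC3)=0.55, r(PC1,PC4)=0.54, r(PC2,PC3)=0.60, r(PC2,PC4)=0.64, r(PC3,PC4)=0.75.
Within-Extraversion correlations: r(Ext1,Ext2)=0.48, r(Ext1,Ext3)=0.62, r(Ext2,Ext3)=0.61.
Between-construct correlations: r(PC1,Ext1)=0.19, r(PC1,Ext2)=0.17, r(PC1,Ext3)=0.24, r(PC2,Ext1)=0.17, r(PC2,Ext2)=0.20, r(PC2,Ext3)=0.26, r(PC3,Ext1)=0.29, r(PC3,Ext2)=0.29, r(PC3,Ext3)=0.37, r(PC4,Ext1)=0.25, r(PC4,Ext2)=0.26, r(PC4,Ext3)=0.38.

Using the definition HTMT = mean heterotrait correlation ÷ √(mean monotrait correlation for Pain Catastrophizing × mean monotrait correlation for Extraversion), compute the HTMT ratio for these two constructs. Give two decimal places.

0.44

Between-construct mean = 3.07/12 = 0.2558.
Mean within-PC = 3.50/6 = 0.5833; mean within-Ext = 1.71/3 = 0.5700.
Geometric mean = √(0.5833 × 0.5700) = 0.5766.
HTMT = 0.2558 / 0.5766 = 0.44.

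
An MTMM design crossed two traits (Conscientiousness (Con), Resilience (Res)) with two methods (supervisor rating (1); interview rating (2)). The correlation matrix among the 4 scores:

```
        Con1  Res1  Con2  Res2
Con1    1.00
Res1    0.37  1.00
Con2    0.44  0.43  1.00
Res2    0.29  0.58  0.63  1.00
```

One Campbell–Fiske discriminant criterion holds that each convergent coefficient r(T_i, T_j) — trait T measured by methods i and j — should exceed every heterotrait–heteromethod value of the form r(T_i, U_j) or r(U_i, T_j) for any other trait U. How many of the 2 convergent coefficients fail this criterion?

0

Checking each validity diagonal entry against its comparison values:
Con (methods 1·2): 0.44 vs {0.29, 0.43} → pass.
Res (methods 1·2): 0.58 vs {0.43, 0.29} → pass.
0 of 2 fail.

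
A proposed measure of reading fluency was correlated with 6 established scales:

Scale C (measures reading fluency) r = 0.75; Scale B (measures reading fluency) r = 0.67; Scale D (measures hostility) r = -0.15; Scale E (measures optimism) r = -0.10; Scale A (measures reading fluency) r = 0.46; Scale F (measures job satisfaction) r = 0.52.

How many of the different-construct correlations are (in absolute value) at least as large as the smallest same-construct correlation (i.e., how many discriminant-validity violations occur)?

1

Convergent (same construct = reading fluency): Scale C, Scale B, Scale A.
Smallest convergent = 0.46. Discriminant |r|: 0.15, 0.10, 0.52; count ≥ 0.46 → 1.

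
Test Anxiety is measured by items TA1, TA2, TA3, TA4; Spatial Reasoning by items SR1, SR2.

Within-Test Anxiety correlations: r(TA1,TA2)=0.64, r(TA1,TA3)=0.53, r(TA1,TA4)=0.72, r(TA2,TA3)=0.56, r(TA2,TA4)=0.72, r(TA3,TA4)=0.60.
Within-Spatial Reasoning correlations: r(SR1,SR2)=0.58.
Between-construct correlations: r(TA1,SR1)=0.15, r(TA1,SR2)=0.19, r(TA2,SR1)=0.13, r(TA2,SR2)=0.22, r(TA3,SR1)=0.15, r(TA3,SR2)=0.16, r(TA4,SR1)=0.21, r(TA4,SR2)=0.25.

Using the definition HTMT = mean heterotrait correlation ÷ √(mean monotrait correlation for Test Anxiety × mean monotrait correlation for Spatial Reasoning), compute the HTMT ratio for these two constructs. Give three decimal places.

0.302

Mean between = 1.46/8 = 0.1825.
Mean within-TA = 3.77/6 = 0.6283; mean within-SR = 0.58/1 = 0.5800.
Geometric mean = √(0.6283 × 0.5800) = 0.6037.
HTMT = 0.1825 / 0.6037 = 0.302.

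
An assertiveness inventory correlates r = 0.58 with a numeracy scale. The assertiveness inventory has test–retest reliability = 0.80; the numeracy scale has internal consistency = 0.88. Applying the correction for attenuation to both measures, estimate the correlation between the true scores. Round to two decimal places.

r_true = r_obs / √(r_xx · r_yy) = 0.58 / √(0.80 × 0.88) = 0.58 / √0.7040 = 0.58 / 0.8390 ≈ 0.69.

0.69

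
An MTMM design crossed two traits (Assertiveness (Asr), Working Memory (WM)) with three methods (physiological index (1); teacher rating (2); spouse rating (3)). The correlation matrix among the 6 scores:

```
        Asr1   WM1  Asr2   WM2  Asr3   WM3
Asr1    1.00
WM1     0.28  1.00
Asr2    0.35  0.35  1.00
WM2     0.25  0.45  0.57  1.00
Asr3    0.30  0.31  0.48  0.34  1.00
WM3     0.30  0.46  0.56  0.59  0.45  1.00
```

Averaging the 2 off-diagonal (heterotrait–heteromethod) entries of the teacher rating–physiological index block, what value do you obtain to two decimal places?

HTHM values (method 2 × method 1): 0.35, 0.25; mean = 0.60/2 = 0.30.

0.30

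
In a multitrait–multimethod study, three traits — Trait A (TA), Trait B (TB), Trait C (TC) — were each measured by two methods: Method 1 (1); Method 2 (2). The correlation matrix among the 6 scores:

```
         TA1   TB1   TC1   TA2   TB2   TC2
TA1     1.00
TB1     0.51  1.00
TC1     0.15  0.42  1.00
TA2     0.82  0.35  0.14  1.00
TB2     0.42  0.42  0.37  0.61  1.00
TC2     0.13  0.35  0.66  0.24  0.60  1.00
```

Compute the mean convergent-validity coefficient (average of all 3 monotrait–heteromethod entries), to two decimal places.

0.63

Convergent values: 0.82, 0.42, 0.66; mean = 1.90/3 = 0.63.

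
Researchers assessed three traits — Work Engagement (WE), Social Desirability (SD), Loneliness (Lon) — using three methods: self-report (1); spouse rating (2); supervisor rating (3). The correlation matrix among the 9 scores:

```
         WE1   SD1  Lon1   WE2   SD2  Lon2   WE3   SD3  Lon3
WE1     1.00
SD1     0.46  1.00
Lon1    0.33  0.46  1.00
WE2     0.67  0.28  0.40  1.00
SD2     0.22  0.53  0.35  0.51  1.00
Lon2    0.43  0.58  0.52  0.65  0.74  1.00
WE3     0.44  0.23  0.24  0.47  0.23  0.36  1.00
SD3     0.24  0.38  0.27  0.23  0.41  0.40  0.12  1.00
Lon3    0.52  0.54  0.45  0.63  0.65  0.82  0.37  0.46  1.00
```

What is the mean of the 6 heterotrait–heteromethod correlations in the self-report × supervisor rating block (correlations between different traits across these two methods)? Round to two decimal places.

0.34

HTHM values (method 1 × method 3): 0.24, 0.52, 0.23, 0.54, 0.24, 0.27; mean = 2.04/6 = 0.34.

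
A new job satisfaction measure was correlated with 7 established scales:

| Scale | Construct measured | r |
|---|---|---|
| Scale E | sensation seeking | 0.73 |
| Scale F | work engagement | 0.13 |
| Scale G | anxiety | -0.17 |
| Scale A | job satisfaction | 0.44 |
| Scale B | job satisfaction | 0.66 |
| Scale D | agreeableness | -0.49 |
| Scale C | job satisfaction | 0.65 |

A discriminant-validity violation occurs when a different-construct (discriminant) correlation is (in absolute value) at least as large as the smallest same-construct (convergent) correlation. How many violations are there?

2

Convergent (same construct = job satisfaction): Scale A, Scale B, Scale C.
Smallest convergent = 0.44. Discriminant |r|: 0.73, 0.13, 0.17, 0.49; count ≥ 0.44 → 2.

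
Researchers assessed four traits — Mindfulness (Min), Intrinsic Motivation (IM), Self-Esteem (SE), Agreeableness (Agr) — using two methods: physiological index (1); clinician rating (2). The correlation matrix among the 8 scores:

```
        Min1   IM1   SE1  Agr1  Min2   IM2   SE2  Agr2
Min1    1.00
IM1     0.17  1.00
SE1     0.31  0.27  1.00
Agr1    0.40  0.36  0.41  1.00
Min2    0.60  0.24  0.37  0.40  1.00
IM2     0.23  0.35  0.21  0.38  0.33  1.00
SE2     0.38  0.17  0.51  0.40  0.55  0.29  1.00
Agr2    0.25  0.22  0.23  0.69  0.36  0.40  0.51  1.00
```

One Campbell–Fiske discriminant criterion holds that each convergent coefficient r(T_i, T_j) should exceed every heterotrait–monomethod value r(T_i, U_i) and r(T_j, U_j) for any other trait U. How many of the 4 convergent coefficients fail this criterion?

2

Checking each validity diagonal entry against its comparison values:
Min (methods 1·2): 0.60 vs {0.17, 0.33, 0.31, 0.55, 0.40, 0.36} → pass.
IM (methods 1·2): 0.35 vs {0.17, 0.33, 0.27, 0.29, 0.36, 0.40} → fail.
SE (methods 1·2): 0.51 vs {0.31, 0.55, 0.27, 0.29, 0.41, 0.51} → fail.
Agr (methods 1·2): 0.69 vs {0.40, 0.36, 0.36, 0.40, 0.41, 0.51} → pass.
2 of 4 fail.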